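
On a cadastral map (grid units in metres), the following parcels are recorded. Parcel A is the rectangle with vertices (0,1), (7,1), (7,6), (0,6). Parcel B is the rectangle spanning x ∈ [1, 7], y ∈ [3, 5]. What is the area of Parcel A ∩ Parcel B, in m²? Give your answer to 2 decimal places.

|Parcel A∩Parcel B|: x∈[1,7], y∈[3,5] → 6·2 = 12.

12.00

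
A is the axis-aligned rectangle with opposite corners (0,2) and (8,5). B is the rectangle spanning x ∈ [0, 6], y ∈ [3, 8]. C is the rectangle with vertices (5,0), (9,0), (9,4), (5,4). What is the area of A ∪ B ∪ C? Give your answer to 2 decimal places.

52.00

By inclusion–exclusion:
Individual areas: |A| = 24, |B| = 30, |C| = 16.
|A∩B|: x∈[0,6], y∈[3,5] → 6·2 = 12.
|A∩C|: x∈[5,8], y∈[2,4] → 3·2 = 6.
|B∩C|: x∈[5,6], y∈[3,4] → 1·1 = 1.
|A∩B∩C| = 1.
|A ∪ B ∪ C| = 70 − 19 + 1 = 52.00.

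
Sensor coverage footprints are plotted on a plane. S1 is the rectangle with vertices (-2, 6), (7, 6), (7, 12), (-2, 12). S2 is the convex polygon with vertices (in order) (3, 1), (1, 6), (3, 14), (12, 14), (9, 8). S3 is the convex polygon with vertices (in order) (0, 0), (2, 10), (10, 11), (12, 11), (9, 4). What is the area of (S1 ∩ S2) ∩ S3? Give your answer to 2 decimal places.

The region (S1 ∩ S2) ∩ S3 is the polygon with vertices (7,6), (1.2,6), (2,10), (7,10.625).
By the shoelace formula its area is 23.16.

23.16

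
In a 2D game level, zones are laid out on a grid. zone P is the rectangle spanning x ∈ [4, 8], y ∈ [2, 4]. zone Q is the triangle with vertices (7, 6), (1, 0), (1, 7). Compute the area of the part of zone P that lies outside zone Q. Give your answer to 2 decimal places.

|zone P| = 8, |zone P∩zone Q| = 0.5.
|zone P ∖ zone Q| = |zone P| − |zone P∩zone Q| = 8 − 0.5 = 7.50.

7.50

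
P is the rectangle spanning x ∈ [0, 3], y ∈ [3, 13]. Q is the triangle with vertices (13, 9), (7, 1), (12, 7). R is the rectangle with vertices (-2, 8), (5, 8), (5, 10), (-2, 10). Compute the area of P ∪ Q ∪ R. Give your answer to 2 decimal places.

40.00

By inclusion–exclusion:
Individual areas: |P| = 30, |Q| = 2, |R| = 14.
|P∩Q| = 0.
|P∩R|: x∈[0,3], y∈[8,10] → 3·2 = 6.
|Q∩R| = 0.
|P∩Q∩R| = 0.
|P ∪ Q ∪ R| = 46 − 6 + 0 = 40.00.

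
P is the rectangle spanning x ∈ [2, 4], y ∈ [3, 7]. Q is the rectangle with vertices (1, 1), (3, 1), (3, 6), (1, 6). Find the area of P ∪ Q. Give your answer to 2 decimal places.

15.00

By inclusion–exclusion:
Individual areas: |P| = 8, |Q| = 10.
|P∩Q|: x∈[2,3], y∈[3,6] → 1·3 = 3.
|P ∪ Q| = 18 − 3 = 15.00.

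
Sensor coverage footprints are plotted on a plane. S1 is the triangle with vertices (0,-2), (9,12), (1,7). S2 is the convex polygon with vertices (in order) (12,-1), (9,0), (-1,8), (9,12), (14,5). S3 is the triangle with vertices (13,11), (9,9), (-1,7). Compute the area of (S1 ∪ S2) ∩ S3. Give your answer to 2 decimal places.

The region (S1 ∪ S2) ∩ S3 is the polygon with vertices (-0.079,7.263), (10.271,10.22), (10.579,9.79), (9,9), (0,7.2).
By the shoelace formula its area is 5.25.

5.25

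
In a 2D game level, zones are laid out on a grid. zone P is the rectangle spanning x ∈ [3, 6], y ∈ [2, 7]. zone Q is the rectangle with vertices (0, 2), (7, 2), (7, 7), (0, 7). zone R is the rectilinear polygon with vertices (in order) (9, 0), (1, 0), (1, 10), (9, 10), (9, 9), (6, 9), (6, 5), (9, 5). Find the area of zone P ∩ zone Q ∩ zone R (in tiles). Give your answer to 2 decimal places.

15.00

The intersection is the polygon with vertices (3,2), (3,7), (6,7), (6,5), (6,2).
By the shoelace formula its area is 15.00.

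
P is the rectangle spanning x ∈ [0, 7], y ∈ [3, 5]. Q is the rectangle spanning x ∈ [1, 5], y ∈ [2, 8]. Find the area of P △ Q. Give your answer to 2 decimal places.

22.00

|P∩Q|: x∈[1,5], y∈[3,5] → 4·2 = 8.
|P △ Q| = |P| + |Q| − 2·|P∩Q| = 14 + 24 − 16 = 22.00.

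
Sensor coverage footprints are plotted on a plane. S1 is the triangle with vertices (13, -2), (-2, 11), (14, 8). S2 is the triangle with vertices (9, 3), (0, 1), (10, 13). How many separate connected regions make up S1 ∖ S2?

S1 ∖ S2 splits into 2 disjoint pieces (area 39.7598, area 18.209).

2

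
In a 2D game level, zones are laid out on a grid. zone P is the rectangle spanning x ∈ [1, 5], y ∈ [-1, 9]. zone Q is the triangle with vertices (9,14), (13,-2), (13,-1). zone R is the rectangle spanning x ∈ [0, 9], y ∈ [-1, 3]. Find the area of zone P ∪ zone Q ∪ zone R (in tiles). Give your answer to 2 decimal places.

62.00

By inclusion–exclusion:
Individual areas: |zone P| = 40, |zone Q| = 2, |zone R| = 36.
|zone P∩zone Q| = 0.
|zone P∩zone R|: x∈[1,5], y∈[-1,3] → 4·4 = 16.
|zone Q∩zone R| = 0.
|zone P∩zone Q∩zone R| = 0.
|zone P ∪ zone Q ∪ zone R| = 78 − 16 + 0 = 62.00.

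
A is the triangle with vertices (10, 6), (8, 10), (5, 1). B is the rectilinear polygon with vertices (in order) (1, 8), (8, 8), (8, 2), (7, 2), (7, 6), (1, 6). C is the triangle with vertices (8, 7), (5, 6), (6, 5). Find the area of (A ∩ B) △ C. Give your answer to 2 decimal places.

5.54

|A ∩ B| = 4.5.
|(A ∩ B) ∩ C| = 0.4792.
|(A ∩ B) △ C| = 4.5 + 2 − 0.9583 = 5.54.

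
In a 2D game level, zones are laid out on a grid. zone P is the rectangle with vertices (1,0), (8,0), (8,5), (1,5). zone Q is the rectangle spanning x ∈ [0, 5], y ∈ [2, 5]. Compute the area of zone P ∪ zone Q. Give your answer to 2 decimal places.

38.00

By inclusion–exclusion:
Individual areas: |zone P| = 35, |zone Q| = 15.
|zone P∩zone Q|: x∈[1,5], y∈[2,5] → 4·3 = 12.
|zone P ∪ zone Q| = 50 − 12 = 38.00.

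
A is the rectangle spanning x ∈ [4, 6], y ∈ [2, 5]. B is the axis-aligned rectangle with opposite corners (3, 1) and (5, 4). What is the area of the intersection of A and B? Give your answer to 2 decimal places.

2.00

|A∩B|: x∈[4,5], y∈[2,4] → 1·2 = 2.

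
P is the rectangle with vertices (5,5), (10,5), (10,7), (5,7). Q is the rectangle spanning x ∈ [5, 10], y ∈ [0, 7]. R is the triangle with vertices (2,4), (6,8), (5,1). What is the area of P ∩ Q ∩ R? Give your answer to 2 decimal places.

1.43

The intersection is the polygon with vertices (5,5), (5,7), (5.857,7), (5.571,5).
By the shoelace formula its area is 1.43.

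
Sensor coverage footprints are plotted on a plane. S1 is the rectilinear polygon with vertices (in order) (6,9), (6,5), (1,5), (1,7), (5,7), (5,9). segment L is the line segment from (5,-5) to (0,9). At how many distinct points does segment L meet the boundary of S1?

The segment meets the boundary at (1,6.2), (1.429,5).

2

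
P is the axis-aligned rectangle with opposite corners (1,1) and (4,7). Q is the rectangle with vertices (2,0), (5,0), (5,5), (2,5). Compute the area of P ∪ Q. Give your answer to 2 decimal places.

25.00

By inclusion–exclusion:
Individual areas: |P| = 18, |Q| = 15.
|P∩Q|: x∈[2,4], y∈[1,5] → 2·4 = 8.
|P ∪ Q| = 33 − 8 = 25.00.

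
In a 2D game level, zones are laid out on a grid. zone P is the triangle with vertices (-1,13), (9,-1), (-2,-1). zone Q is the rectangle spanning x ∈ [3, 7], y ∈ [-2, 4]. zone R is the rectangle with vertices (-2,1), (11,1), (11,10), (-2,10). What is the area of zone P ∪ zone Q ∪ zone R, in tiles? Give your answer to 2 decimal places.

By inclusion–exclusion:
Individual areas: |zone P| = 77, |zone Q| = 24, |zone R| = 117.
|zone P∩zone Q| = 18.2714.
|zone P∩zone R| = 53.0357.
|zone Q∩zone R|: x∈[3,7], y∈[1,4] → 4·3 = 12.
|zone P∩zone Q∩zone R| = 10.2714.
|zone P ∪ zone Q ∪ zone R| = 218 − 83.3071 + 10.2714 = 144.96.

144.96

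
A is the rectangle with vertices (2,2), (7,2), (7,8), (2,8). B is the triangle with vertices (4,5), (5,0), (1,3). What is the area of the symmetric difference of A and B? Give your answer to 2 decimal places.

27.45

|A| = 30, |B| = 8.5, |A∩B| = 5.525.
|A △ B| = |A| + |B| − 2·|A∩B| = 30 + 8.5 − 11.05 = 27.45.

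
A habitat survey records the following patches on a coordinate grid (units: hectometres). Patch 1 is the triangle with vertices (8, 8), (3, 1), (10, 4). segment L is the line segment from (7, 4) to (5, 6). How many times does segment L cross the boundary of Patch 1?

The segment meets the boundary at (5.917,5.083).

1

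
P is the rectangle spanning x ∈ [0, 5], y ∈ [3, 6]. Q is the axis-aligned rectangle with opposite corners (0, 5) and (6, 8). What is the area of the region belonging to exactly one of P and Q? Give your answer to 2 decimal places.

23.00

|P∩Q|: x∈[0,5], y∈[5,6] → 5·1 = 5.
|P △ Q| = |P| + |Q| − 2·|P∩Q| = 15 + 18 − 10 = 23.00.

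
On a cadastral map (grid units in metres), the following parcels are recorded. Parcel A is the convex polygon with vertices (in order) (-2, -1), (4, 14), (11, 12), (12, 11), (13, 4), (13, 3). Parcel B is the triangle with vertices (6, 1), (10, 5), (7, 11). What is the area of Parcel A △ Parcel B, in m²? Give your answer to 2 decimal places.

116.02

|Parcel A| = 134, |Parcel B| = 18, |Parcel A∩Parcel B| = 17.9888.
|Parcel A △ Parcel B| = |Parcel A| + |Parcel B| − 2·|Parcel A∩Parcel B| = 134 + 18 − 35.9776 = 116.02.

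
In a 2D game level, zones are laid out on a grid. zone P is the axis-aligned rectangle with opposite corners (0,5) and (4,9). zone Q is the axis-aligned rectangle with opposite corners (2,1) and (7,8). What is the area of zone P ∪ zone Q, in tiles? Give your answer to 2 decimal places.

45.00

By inclusion–exclusion:
Individual areas: |zone P| = 16, |zone Q| = 35.
|zone P∩zone Q|: x∈[2,4], y∈[5,8] → 2·3 = 6.
|zone P ∪ zone Q| = 51 − 6 = 45.00.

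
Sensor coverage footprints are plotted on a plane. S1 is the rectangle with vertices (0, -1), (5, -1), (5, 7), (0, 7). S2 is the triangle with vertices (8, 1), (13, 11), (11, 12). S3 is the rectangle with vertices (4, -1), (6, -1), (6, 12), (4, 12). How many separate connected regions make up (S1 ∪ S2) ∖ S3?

2

(S1 ∪ S2) ∖ S3 splits into 2 disjoint pieces (area 32, area 12.5).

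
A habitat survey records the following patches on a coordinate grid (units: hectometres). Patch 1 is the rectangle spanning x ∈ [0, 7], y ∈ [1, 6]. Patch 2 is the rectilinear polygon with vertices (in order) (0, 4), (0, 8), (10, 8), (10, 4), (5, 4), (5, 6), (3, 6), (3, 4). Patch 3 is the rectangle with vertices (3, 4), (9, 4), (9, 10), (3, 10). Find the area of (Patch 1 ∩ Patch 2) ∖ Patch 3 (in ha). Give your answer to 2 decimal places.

|Patch 1 ∩ Patch 2| = 10.
|(Patch 1 ∩ Patch 2) ∩ Patch 3| = 4.
|(Patch 1 ∩ Patch 2) ∖ Patch 3| = 10 − 4 = 6.00.

6.00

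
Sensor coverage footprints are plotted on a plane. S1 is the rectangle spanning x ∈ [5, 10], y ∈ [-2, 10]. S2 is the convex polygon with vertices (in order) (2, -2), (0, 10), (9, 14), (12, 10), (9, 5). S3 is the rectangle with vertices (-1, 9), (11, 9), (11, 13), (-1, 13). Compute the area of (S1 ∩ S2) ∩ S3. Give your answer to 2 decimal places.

The region (S1 ∩ S2) ∩ S3 is the polygon with vertices (10,10), (10,9), (5,9), (5,10).
By the shoelace formula its area is 5.00.

5.00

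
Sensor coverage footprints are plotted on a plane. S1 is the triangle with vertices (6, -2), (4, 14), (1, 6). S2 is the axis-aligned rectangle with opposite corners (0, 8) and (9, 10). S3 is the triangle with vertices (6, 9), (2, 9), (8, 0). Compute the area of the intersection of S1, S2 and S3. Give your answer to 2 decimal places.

2.35

The intersection is the polygon with vertices (2.667,8), (2.08,8.88), (2.125,9), (4.625,9), (4.75,8).
By the shoelace formula its area is 2.35.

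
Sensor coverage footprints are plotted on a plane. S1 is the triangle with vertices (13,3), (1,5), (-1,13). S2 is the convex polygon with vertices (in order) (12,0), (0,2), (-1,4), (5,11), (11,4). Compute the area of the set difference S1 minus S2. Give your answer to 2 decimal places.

|S1| = 46, |S1∩S2| = 31.0668.
|S1 ∖ S2| = |S1| − |S1∩S2| = 46 − 31.0668 = 14.93.

14.93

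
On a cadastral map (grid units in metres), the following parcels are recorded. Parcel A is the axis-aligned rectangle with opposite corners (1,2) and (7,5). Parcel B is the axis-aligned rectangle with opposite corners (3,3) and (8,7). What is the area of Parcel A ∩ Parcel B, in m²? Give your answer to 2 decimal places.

|Parcel A∩Parcel B|: x∈[3,7], y∈[3,5] → 4·2 = 8.

8.00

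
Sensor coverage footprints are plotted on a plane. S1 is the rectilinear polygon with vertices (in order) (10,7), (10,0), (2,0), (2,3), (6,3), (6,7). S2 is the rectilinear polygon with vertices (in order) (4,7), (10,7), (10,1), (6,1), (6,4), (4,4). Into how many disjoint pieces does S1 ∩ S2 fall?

1

S1 ∩ S2 is a single connected region.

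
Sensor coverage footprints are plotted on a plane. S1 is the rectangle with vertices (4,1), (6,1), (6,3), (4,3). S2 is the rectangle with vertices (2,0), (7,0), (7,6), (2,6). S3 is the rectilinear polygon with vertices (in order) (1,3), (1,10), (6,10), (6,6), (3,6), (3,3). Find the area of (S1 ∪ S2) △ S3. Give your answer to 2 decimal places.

50.00

|S1 ∪ S2| = 30.
|(S1 ∪ S2) ∩ S3| = 3.
|(S1 ∪ S2) △ S3| = 30 + 26 − 6 = 50.00.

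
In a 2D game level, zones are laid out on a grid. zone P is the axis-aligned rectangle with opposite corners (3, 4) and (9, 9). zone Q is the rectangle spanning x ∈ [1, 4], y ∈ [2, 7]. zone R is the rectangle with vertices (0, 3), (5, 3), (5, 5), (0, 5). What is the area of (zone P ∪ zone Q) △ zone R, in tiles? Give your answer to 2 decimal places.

|zone P ∪ zone Q| = 42.
|(zone P ∪ zone Q) ∩ zone R| = 7.
|(zone P ∪ zone Q) △ zone R| = 42 + 10 − 14 = 38.00.

38.00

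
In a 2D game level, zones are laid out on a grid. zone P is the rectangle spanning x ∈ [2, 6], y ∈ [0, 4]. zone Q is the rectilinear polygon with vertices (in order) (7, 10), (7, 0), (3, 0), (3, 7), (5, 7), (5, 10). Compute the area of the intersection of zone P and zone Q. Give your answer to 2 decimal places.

The intersection is the polygon with vertices (6,4), (6,0), (3,0), (3,4).
By the shoelace formula its area is 12.00.

12.00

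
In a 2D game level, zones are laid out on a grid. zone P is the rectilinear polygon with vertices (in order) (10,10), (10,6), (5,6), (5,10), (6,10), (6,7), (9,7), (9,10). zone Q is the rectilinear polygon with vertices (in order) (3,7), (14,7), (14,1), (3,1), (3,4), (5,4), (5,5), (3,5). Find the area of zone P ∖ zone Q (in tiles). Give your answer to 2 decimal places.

6.00

|zone P| = 11, |zone P∩zone Q| = 5.
|zone P ∖ zone Q| = |zone P| − |zone P∩zone Q| = 11 − 5 = 6.00.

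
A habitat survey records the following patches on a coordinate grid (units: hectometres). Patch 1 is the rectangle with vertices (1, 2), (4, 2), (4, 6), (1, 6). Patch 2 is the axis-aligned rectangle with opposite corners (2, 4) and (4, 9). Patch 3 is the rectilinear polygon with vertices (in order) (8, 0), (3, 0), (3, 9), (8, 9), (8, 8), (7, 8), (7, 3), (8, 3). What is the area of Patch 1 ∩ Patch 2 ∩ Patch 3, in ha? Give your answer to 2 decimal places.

2.00

The intersection is the polygon with vertices (3,4), (3,6), (4,6), (4,4).
By the shoelace formula its area is 2.00.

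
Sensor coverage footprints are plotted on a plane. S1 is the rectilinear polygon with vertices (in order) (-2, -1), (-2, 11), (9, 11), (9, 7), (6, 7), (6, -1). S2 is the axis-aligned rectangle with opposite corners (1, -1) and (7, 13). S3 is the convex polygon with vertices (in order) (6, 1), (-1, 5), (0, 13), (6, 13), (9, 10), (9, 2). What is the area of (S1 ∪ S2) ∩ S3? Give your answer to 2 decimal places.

82.58

|S1 ∪ S2| = 128.
|(S1 ∪ S2) ∩ S3| = 82.58.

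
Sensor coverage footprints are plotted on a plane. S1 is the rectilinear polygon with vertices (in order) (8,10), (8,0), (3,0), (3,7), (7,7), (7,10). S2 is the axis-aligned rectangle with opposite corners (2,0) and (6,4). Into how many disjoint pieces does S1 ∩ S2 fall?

S1 ∩ S2 is a single connected region.

1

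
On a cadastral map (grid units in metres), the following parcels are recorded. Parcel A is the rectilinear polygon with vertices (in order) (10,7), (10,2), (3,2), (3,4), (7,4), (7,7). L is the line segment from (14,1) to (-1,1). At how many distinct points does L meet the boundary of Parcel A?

The segment lies entirely outside Parcel A and never meets its boundary.

0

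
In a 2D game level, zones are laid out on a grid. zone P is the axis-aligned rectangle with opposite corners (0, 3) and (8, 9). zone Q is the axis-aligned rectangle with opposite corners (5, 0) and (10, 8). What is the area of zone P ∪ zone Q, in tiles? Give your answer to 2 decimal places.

By inclusion–exclusion:
Individual areas: |zone P| = 48, |zone Q| = 40.
|zone P∩zone Q|: x∈[5,8], y∈[3,8] → 3·5 = 15.
|zone P ∪ zone Q| = 88 − 15 = 73.00.

73.00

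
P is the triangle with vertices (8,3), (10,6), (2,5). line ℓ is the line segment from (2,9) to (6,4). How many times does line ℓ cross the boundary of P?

1

The segment meets the boundary at (4.909,5.364).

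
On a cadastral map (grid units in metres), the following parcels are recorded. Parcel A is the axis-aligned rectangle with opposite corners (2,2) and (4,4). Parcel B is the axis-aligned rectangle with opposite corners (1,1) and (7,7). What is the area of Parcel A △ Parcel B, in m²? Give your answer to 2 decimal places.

|Parcel A∩Parcel B|: x∈[2,4], y∈[2,4] → 2·2 = 4.
|Parcel A △ Parcel B| = |Parcel A| + |Parcel B| − 2·|Parcel A∩Parcel B| = 4 + 36 − 8 = 32.00.

32.00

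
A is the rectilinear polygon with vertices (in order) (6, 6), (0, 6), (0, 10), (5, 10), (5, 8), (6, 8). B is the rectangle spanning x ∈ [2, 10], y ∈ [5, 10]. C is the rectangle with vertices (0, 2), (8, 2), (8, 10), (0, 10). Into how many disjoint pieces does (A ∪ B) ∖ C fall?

(A ∪ B) ∖ C is a single connected region.

1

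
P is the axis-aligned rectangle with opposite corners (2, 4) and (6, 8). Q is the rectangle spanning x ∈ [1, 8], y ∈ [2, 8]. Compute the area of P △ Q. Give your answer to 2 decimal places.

26.00

|P∩Q|: x∈[2,6], y∈[4,8] → 4·4 = 16.
|P △ Q| = |P| + |Q| − 2·|P∩Q| = 16 + 42 − 32 = 26.00.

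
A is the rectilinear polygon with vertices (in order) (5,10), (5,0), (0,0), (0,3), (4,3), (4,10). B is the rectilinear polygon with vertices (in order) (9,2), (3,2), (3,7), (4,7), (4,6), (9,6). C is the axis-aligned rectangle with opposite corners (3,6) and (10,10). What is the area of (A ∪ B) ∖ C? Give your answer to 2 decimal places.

37.00

|A ∪ B| = 42.
|(A ∪ B) ∩ C| = 5.
|(A ∪ B) ∖ C| = 42 − 5 = 37.00.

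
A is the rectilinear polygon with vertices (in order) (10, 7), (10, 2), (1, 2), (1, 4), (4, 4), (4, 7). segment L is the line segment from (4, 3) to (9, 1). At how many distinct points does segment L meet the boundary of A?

The segment meets the boundary at (6.5,2).

1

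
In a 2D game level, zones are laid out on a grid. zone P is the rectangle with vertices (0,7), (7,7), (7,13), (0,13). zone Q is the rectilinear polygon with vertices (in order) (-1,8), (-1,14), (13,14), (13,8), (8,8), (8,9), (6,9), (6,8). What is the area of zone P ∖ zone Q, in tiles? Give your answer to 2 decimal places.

|zone P| = 42, |zone P∩zone Q| = 34.
|zone P ∖ zone Q| = |zone P| − |zone P∩zone Q| = 42 − 34 = 8.00.

8.00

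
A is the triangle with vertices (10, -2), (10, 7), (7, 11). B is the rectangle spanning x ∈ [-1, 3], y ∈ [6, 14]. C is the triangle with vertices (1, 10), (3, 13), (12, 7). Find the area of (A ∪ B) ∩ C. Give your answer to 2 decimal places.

|A ∪ B| = 45.5.
|(A ∪ B) ∩ C| = 5.69.

5.69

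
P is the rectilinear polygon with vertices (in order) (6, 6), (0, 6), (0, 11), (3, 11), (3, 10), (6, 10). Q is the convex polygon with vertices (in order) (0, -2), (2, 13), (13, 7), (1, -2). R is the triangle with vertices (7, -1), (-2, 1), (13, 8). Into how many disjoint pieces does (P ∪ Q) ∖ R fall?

3

(P ∪ Q) ∖ R splits into 3 disjoint pieces (area 65.0272, area 0.4222, area 4.8216).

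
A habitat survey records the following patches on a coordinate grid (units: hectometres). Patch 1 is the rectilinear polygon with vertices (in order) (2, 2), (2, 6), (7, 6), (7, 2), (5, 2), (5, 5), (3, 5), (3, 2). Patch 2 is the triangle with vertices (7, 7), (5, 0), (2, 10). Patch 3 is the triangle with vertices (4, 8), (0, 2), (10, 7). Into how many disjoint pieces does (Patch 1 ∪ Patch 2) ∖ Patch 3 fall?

(Patch 1 ∪ Patch 2) ∖ Patch 3 splits into 4 disjoint pieces (area 0.3333, area 3.9523, area 9.2127, area 1.25).

4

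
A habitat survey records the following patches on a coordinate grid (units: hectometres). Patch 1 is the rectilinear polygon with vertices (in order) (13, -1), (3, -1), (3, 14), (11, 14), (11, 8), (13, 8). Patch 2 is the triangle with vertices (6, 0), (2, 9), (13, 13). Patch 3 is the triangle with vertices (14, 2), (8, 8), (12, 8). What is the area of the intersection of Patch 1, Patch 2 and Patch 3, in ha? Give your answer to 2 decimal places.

The intersection is the polygon with vertices (9.5,6.5), (8,8), (10.308,8).
By the shoelace formula its area is 1.73.

1.73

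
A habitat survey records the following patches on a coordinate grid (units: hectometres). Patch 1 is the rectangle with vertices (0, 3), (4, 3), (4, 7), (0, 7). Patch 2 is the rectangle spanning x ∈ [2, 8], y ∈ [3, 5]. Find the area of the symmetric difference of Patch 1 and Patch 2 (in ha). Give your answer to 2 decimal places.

20.00

|Patch 1∩Patch 2|: x∈[2,4], y∈[3,5] → 2·2 = 4.
|Patch 1 △ Patch 2| = |Patch 1| + |Patch 2| − 2·|Patch 1∩Patch 2| = 16 + 12 − 8 = 20.00.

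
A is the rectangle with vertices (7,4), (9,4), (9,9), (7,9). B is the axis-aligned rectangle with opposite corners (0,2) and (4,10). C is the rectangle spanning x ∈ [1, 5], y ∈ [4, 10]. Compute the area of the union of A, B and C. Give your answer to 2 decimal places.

By inclusion–exclusion:
Individual areas: |A| = 10, |B| = 32, |C| = 24.
|A∩B| = 0 (no overlap).
|A∩C| = 0 (no overlap).
|B∩C|: x∈[1,4], y∈[4,10] → 3·6 = 18.
|A∩B∩C| = 0.
|A ∪ B ∪ C| = 66 − 18 + 0 = 48.00.

48.00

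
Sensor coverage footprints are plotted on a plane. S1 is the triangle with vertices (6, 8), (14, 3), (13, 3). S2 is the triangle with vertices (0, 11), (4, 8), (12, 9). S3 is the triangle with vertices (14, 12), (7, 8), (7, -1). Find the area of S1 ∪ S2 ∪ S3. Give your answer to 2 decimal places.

By inclusion–exclusion:
Individual areas: |S1| = 2.5, |S2| = 14, |S3| = 31.5.
|S1∩S2| = 0.
|S1∩S3| = 0.7798.
|S2∩S3| = 1.5265.
|S1∩S2∩S3| = 0.
|S1 ∪ S2 ∪ S3| = 48 − 2.3063 + 0 = 45.69.

45.69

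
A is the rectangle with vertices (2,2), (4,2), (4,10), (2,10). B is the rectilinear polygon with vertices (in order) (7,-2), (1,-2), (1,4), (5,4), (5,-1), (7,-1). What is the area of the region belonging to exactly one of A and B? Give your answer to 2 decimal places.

|A| = 16, |B| = 26, |A∩B| = 4.
|A △ B| = |A| + |B| − 2·|A∩B| = 16 + 26 − 8 = 34.00.

34.00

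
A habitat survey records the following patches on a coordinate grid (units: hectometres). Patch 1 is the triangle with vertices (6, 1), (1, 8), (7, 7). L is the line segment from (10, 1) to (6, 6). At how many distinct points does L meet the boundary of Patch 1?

1

The segment meets the boundary at (6.69,5.138).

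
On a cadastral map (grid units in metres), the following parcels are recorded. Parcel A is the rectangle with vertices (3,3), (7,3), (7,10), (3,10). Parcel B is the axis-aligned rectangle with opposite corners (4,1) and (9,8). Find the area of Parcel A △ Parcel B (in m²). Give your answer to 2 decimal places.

33.00

|Parcel A∩Parcel B|: x∈[4,7], y∈[3,8] → 3·5 = 15.
|Parcel A △ Parcel B| = |Parcel A| + |Parcel B| − 2·|Parcel A∩Parcel B| = 28 + 35 − 30 = 33.00.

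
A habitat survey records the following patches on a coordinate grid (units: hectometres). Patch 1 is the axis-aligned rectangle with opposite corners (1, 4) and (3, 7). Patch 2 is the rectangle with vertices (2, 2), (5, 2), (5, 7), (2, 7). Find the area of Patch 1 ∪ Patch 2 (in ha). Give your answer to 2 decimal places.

By inclusion–exclusion:
Individual areas: |Patch 1| = 6, |Patch 2| = 15.
|Patch 1∩Patch 2|: x∈[2,3], y∈[4,7] → 1·3 = 3.
|Patch 1 ∪ Patch 2| = 21 − 3 = 18.00.

18.00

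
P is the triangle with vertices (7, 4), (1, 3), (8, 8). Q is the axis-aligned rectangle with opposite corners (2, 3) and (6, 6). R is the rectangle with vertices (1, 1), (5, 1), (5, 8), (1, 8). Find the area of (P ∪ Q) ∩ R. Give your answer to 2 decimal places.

9.27

The region (P ∪ Q) ∩ R is the polygon with vertices (2,3), (2,3.167), (1,3), (2,3.714), (2,6), (5,6), (5,3).
By the shoelace formula its area is 9.27.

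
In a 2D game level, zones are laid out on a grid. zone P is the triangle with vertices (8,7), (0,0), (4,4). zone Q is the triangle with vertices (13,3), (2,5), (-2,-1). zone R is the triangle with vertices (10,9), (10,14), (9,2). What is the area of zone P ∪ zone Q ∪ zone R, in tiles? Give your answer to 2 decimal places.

40.02

By inclusion–exclusion:
Individual areas: |zone P| = 2, |zone Q| = 37, |zone R| = 2.5.
|zone P∩zone Q| = 1.3937.
|zone P∩zone R| = 0.
|zone Q∩zone R| = 0.0853.
|zone P∩zone Q∩zone R| = 0.
|zone P ∪ zone Q ∪ zone R| = 41.5 − 1.4789 + 0 = 40.02.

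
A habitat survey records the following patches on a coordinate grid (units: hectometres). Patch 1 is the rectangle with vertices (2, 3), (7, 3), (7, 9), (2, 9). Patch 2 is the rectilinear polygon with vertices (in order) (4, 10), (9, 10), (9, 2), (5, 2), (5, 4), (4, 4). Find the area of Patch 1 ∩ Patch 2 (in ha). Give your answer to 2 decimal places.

The intersection is the polygon with vertices (7,9), (7,3), (5,3), (5,4), (4,4), (4,9).
By the shoelace formula its area is 17.00.

17.00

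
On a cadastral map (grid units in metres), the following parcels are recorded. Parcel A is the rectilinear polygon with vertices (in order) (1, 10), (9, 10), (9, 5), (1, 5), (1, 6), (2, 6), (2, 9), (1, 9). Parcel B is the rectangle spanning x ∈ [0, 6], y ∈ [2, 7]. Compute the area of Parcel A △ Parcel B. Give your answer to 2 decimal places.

|Parcel A| = 37, |Parcel B| = 30, |Parcel A∩Parcel B| = 9.
|Parcel A △ Parcel B| = |Parcel A| + |Parcel B| − 2·|Parcel A∩Parcel B| = 37 + 30 − 18 = 49.00.

49.00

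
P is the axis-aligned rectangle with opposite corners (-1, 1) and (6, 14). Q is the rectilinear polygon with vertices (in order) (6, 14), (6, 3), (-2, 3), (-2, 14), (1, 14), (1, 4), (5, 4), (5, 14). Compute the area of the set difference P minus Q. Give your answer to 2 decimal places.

|P| = 91, |P∩Q| = 37.
|P ∖ Q| = |P| − |P∩Q| = 91 − 37 = 54.00.

54.00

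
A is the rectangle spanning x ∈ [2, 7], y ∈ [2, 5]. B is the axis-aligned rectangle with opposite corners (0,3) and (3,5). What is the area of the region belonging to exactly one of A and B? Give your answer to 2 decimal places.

|A∩B|: x∈[2,3], y∈[3,5] → 1·2 = 2.
|A △ B| = |A| + |B| − 2·|A∩B| = 15 + 6 − 4 = 17.00.

17.00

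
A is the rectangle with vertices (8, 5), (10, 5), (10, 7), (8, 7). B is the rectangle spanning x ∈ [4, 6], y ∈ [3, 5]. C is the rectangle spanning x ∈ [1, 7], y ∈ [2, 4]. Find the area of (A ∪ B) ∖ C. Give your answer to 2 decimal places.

6.00

|A ∪ B| = 8.
|(A ∪ B) ∩ C| = 2.
|(A ∪ B) ∖ C| = 8 − 2 = 6.00.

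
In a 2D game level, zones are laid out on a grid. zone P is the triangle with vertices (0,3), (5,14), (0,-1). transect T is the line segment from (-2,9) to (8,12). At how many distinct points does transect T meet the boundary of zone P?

The segment meets the boundary at (3.926,10.778), (3.474,10.642).

2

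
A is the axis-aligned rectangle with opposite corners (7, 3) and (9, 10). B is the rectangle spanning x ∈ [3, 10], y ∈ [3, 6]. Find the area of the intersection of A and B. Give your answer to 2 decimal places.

|A∩B|: x∈[7,9], y∈[3,6] → 2·3 = 6.

6.00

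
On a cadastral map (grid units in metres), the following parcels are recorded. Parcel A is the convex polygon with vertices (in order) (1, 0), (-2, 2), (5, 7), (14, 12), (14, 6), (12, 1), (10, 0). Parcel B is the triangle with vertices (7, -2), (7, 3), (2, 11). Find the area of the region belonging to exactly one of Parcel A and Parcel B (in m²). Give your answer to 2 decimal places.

|Parcel A| = 106, |Parcel B| = 12.5, |Parcel A∩Parcel B| = 9.2709.
|Parcel A △ Parcel B| = |Parcel A| + |Parcel B| − 2·|Parcel A∩Parcel B| = 106 + 12.5 − 18.5419 = 99.96.

99.96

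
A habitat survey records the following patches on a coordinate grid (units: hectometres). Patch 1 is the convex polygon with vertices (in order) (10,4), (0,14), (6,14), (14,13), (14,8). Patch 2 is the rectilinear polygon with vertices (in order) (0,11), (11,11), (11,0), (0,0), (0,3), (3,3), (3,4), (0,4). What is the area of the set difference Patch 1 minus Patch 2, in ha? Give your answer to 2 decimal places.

47.00

|Patch 1| = 78, |Patch 1∩Patch 2| = 31.
|Patch 1 ∖ Patch 2| = |Patch 1| − |Patch 1∩Patch 2| = 78 − 31 = 47.00.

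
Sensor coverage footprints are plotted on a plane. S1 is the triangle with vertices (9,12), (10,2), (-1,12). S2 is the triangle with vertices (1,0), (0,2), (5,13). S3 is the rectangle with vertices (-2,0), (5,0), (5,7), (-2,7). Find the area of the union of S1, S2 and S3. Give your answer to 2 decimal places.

99.91

By inclusion–exclusion:
Individual areas: |S1| = 50, |S2| = 10.5, |S3| = 49.
|S1∩S2| = 1.618.
|S1∩S3| = 0.1136.
|S2∩S3| = 7.8566.
|S1∩S2∩S3| = 0.
|S1 ∪ S2 ∪ S3| = 109.5 − 9.5883 + 0 = 99.91.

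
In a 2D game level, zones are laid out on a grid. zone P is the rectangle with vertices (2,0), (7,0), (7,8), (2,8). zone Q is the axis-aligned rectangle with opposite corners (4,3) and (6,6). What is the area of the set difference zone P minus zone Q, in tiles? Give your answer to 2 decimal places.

|zone P∩zone Q|: x∈[4,6], y∈[3,6] → 2·3 = 6.
|zone P| = 40.
|zone P ∖ zone Q| = |zone P| − |zone P∩zone Q| = 40 − 6 = 34.00.

34.00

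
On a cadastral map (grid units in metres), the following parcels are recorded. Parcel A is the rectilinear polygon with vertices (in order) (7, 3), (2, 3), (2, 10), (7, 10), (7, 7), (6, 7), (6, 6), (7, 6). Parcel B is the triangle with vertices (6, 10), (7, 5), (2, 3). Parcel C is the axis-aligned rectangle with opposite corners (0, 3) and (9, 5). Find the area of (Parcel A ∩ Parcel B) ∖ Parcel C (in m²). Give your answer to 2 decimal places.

|Parcel A ∩ Parcel B| = 12.8.
|(Parcel A ∩ Parcel B) ∩ Parcel C| = 3.8571.
|(Parcel A ∩ Parcel B) ∖ Parcel C| = 12.8 − 3.8571 = 8.94.

8.94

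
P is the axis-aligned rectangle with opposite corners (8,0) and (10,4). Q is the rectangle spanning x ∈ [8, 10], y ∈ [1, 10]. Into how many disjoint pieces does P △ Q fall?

2

P △ Q splits into 2 disjoint pieces (area 2, area 12).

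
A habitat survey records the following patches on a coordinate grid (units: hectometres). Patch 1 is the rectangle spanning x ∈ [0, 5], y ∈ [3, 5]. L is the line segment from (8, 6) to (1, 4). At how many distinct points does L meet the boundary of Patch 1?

The segment meets the boundary at (4.5,5).

1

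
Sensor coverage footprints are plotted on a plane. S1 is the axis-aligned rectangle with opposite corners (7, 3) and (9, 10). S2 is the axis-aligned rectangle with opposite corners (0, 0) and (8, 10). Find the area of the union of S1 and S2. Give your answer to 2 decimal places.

87.00

By inclusion–exclusion:
Individual areas: |S1| = 14, |S2| = 80.
|S1∩S2|: x∈[7,8], y∈[3,10] → 1·7 = 7.
|S1 ∪ S2| = 94 − 7 = 87.00.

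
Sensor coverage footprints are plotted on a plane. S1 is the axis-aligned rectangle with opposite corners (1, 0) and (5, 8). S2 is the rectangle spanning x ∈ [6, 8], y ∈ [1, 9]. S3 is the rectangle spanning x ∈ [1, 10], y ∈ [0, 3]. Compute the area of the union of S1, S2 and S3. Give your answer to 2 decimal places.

By inclusion–exclusion:
Individual areas: |S1| = 32, |S2| = 16, |S3| = 27.
|S1∩S2| = 0 (no overlap).
|S1∩S3|: x∈[1,5], y∈[0,3] → 4·3 = 12.
|S2∩S3|: x∈[6,8], y∈[1,3] → 2·2 = 4.
|S1∩S2∩S3| = 0.
|S1 ∪ S2 ∪ S3| = 75 − 16 + 0 = 59.00.

59.00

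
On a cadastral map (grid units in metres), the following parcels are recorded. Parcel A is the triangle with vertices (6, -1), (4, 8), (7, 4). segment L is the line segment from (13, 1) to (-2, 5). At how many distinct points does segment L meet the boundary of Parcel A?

The segment meets the boundary at (5.087,3.11), (6.734,2.671).

2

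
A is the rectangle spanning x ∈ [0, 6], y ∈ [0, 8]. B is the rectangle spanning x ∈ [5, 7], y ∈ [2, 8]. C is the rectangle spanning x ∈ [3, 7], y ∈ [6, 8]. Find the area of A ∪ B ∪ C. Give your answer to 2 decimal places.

By inclusion–exclusion:
Individual areas: |A| = 48, |B| = 12, |C| = 8.
|A∩B|: x∈[5,6], y∈[2,8] → 1·6 = 6.
|A∩C|: x∈[3,6], y∈[6,8] → 3·2 = 6.
|B∩C|: x∈[5,7], y∈[6,8] → 2·2 = 4.
|A∩B∩C| = 2.
|A ∪ B ∪ C| = 68 − 16 + 2 = 54.00.

54.00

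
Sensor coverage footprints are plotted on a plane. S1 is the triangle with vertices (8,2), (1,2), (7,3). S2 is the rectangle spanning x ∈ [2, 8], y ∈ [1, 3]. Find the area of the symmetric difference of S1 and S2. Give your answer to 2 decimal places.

|S1| = 3.5, |S2| = 12, |S1∩S2| = 3.4167.
|S1 △ S2| = |S1| + |S2| − 2·|S1∩S2| = 3.5 + 12 − 6.8333 = 8.67.

8.67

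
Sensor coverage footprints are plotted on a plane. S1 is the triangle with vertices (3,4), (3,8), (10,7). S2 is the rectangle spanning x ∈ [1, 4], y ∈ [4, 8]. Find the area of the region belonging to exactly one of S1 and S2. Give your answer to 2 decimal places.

18.57

|S1| = 14, |S2| = 12, |S1∩S2| = 3.7143.
|S1 △ S2| = |S1| + |S2| − 2·|S1∩S2| = 14 + 12 − 7.4286 = 18.57.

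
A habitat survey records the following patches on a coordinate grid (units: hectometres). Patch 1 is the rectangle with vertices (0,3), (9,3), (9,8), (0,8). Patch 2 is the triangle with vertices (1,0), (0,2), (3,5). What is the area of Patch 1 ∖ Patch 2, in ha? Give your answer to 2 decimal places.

43.80

|Patch 1| = 45, |Patch 1∩Patch 2| = 1.2.
|Patch 1 ∖ Patch 2| = |Patch 1| − |Patch 1∩Patch 2| = 45 − 1.2 = 43.80.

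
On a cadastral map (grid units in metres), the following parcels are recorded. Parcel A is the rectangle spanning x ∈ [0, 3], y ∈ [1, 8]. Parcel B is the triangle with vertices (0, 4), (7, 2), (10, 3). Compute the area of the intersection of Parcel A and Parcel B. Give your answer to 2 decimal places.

The intersection is the polygon with vertices (3,3.143), (0,4), (3,3.7).
By the shoelace formula its area is 0.84.

0.84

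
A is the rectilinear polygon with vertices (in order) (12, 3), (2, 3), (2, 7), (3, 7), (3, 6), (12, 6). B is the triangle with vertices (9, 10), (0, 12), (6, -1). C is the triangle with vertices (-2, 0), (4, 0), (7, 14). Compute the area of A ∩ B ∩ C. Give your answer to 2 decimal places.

The intersection is the polygon with vertices (2.388,6.826), (2.5,7), (3,7), (3,6), (5.286,6), (4.643,3), (4.154,3).
By the shoelace formula its area is 4.95.

4.95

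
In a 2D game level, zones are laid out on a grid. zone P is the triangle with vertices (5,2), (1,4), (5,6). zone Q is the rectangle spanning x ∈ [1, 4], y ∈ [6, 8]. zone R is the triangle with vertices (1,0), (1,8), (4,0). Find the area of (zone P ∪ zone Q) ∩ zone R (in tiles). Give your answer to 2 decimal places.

1.92

|zone P ∪ zone Q| = 14.
|(zone P ∪ zone Q) ∩ zone R| = 1.92.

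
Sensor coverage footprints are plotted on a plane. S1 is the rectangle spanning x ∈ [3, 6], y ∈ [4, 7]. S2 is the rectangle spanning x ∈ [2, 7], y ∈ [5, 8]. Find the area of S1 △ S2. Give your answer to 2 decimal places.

|S1∩S2|: x∈[3,6], y∈[5,7] → 3·2 = 6.
|S1 △ S2| = |S1| + |S2| − 2·|S1∩S2| = 9 + 15 − 12 = 12.00.

12.00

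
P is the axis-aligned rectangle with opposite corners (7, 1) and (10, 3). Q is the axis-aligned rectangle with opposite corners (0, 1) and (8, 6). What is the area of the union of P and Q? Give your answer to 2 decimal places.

44.00

By inclusion–exclusion:
Individual areas: |P| = 6, |Q| = 40.
|P∩Q|: x∈[7,8], y∈[1,3] → 1·2 = 2.
|P ∪ Q| = 46 − 2 = 44.00.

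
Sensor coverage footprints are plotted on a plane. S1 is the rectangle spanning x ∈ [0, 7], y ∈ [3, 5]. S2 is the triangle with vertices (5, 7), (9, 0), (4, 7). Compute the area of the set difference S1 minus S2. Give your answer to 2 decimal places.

|S1| = 14, |S1∩S2| = 1.0714.
|S1 ∖ S2| = |S1| − |S1∩S2| = 14 − 1.0714 = 12.93.

12.93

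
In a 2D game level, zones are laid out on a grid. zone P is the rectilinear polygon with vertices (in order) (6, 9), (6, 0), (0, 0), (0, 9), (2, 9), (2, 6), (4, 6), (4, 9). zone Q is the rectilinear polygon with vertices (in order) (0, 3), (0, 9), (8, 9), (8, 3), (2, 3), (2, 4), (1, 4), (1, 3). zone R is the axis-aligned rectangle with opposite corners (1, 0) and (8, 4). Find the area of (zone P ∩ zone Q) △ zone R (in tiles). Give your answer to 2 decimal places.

49.00

|zone P ∩ zone Q| = 29.
|(zone P ∩ zone Q) ∩ zone R| = 4.
|(zone P ∩ zone Q) △ zone R| = 29 + 28 − 8 = 49.00.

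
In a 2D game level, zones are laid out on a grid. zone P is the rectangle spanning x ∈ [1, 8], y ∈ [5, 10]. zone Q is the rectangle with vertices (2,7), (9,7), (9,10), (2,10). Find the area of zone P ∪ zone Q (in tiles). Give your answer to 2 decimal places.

By inclusion–exclusion:
Individual areas: |zone P| = 35, |zone Q| = 21.
|zone P∩zone Q|: x∈[2,8], y∈[7,10] → 6·3 = 18.
|zone P ∪ zone Q| = 56 − 18 = 38.00.

38.00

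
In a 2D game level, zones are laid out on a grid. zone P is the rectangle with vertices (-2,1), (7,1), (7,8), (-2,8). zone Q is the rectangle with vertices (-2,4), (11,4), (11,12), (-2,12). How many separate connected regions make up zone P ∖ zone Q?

1

zone P ∖ zone Q is a single connected region.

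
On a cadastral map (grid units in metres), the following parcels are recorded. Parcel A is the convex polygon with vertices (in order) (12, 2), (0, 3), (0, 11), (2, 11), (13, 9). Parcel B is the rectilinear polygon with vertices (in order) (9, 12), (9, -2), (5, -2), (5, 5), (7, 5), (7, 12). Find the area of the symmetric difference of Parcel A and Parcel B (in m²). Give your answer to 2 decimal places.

98.20

|Parcel A| = 96.5, |Parcel B| = 42, |Parcel A∩Parcel B| = 20.1515.
|Parcel A △ Parcel B| = |Parcel A| + |Parcel B| − 2·|Parcel A∩Parcel B| = 96.5 + 42 − 40.303 = 98.20.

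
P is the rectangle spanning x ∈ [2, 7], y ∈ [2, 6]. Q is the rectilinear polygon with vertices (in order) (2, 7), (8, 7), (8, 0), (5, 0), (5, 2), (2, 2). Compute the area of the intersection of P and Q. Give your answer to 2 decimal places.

The intersection is the polygon with vertices (7,6), (7,2), (5,2), (2,2), (2,6).
By the shoelace formula its area is 20.00.

20.00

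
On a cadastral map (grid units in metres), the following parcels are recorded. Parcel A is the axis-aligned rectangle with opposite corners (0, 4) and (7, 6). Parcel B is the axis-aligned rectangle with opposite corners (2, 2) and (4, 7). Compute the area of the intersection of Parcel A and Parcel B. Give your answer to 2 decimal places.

4.00

|Parcel A∩Parcel B|: x∈[2,4], y∈[4,6] → 2·2 = 4.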